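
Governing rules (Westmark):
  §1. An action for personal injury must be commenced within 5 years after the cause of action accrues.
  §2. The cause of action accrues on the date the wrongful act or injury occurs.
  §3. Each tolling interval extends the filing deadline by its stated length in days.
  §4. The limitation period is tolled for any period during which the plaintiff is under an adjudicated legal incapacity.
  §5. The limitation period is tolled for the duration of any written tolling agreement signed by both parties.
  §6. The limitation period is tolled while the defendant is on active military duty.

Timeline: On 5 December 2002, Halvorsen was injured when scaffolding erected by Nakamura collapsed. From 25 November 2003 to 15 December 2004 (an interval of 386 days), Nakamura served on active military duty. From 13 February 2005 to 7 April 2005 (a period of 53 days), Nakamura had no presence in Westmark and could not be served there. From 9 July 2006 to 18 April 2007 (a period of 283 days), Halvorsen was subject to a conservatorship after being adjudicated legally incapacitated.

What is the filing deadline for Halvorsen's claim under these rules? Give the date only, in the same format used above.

The limitation period began to run on 5 December 2002.
5 years from 5 December 2002 is 5 December 2007.
The period was tolled for 386 days by the defendant's active military service (25 November 2003 to 15 December 2004), pushing the deadline to 25 December 2008.
The plaintiff's legal incapacity from 9 July 2006 to 18 April 2007 tolled the period for 283 days, extending the deadline to 4 October 2009.
No stated provision tolls the period for the defendant's absence, so the interval from 13 February 2005 to 7 April 2005 has no effect on the deadline.

4 October 2009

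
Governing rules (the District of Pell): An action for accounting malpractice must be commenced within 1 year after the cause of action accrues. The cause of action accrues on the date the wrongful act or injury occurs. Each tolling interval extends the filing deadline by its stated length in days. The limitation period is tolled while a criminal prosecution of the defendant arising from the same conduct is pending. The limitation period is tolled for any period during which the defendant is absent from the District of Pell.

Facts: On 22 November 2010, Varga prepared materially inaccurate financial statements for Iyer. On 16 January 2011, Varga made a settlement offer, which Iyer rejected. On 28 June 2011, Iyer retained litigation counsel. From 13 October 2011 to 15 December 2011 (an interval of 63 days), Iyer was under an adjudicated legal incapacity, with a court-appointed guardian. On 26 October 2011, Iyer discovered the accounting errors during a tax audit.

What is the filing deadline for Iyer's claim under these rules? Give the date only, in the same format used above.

22 November 2011

Accrual is governed by the date of the act, so the period began to run on 22 November 2010; the later discovery on 26 October 2011 is irrelevant under the stated rule.
The untolled deadline — 1 year after 22 November 2010 — is 22 November 2011.
Although the plaintiff's incapacity ran from 13 October 2011 to 15 December 2011, the stated rules do not make that a tolling event, so it is disregarded.
The other events in the timeline have no effect on the limitation period under the stated rules.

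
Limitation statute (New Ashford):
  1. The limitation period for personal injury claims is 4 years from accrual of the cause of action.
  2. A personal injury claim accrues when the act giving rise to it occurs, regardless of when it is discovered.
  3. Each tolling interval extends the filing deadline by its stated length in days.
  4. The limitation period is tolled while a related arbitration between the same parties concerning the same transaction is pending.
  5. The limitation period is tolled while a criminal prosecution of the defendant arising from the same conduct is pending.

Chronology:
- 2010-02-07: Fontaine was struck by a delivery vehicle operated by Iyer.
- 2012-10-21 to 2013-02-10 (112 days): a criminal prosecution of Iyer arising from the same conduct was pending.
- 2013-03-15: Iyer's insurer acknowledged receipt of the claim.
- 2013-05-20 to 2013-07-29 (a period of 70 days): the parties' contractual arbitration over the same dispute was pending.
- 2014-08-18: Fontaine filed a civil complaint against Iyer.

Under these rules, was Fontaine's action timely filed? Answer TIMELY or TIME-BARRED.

The claim accrued on 2010-02-07, when the wrongful act occurred.
The untolled deadline — 4 years after 2010-02-07 — is 2014-02-07.
The period was tolled for 112 days by the pending criminal prosecution (2012-10-21 to 2013-02-10), pushing the deadline to 2014-05-30.
The period was tolled for 70 days by the pending related arbitration (2013-05-20 to 2013-07-29), pushing the deadline to 2014-08-08.
None of the other events listed affects the running of the period under the stated rules.
Filing on 2014-08-18 missed the 2014-08-08 deadline — the action is time-barred.

TIME-BARRED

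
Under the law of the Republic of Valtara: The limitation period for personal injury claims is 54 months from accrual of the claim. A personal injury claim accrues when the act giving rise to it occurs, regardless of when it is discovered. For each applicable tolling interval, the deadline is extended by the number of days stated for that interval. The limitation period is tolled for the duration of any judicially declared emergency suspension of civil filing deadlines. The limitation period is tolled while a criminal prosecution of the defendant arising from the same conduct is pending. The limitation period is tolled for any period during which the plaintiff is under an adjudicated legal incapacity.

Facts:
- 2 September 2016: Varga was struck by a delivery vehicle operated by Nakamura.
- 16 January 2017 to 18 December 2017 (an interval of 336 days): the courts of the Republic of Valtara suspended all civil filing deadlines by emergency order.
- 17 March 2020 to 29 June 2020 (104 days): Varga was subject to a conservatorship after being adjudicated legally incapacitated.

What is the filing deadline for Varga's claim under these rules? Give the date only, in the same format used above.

The claim accrued on 2 September 2016, when the wrongful act occurred.
Adding the 54 months base period to 2 September 2016 gives a deadline of 2 March 2021, before any tolling.
Because the emergency suspension of filing deadlines ran from 16 January 2017 to 18 December 2017, the deadline is extended by 336 days to 1 February 2022.
Because the plaintiff's legal incapacity ran from 17 March 2020 to 29 June 2020, the deadline is extended by 104 days to 16 May 2022.

16 May 2022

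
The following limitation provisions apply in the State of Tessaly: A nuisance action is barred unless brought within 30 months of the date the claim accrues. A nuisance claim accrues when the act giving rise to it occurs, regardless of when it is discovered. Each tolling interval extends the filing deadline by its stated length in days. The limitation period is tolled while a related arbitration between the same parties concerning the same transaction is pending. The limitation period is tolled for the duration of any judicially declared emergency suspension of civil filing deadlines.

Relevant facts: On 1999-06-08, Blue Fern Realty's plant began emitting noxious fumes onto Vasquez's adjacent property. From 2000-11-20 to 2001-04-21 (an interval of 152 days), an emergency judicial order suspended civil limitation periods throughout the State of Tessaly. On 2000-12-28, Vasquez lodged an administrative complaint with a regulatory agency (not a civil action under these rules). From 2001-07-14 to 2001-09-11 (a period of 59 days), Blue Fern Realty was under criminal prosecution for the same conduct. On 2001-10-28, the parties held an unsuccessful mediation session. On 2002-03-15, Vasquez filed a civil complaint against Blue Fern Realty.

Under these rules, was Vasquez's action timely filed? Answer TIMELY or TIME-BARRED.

TIMELY

The claim accrued on 1999-06-08, when the wrongful act occurred.
30 months from 1999-06-08 is 2001-12-08.
The emergency suspension of filing deadlines from 2000-11-20 to 2001-04-21 tolled the period for 152 days, extending the deadline to 2002-05-09.
The pending criminal prosecution from 2001-07-14 to 2001-09-11 does not toll the period, because no stated rule makes a criminal prosecution a tolling event.
Nothing else in the chronology tolls or restarts the period.
Filing on 2002-03-15 beat the 2002-05-09 deadline — the action is timely.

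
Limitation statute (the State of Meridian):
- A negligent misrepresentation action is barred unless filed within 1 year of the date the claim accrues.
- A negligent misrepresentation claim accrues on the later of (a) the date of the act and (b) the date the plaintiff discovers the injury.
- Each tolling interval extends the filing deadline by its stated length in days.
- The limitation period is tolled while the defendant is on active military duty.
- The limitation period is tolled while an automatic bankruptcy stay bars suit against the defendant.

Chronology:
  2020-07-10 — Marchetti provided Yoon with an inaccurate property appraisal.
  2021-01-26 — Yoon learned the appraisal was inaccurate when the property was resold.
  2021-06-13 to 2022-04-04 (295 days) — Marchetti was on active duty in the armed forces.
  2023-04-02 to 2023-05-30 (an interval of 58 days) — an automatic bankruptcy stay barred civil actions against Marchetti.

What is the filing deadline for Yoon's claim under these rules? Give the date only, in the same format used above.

2022-11-17

Taking the later of the act (2020-07-10) and discovery (2021-01-26), the claim accrued on 2021-01-26.
Adding the 1 year base period to 2021-01-26 gives a deadline of 2022-01-26, before any tolling.
Because the defendant's active military service ran from 2021-06-13 to 2022-04-04, the deadline is extended by 295 days to 2022-11-17.
The automatic bankruptcy stay starting 2023-04-02 came too late — the period had run on 2022-11-17 — and so does not extend the deadline.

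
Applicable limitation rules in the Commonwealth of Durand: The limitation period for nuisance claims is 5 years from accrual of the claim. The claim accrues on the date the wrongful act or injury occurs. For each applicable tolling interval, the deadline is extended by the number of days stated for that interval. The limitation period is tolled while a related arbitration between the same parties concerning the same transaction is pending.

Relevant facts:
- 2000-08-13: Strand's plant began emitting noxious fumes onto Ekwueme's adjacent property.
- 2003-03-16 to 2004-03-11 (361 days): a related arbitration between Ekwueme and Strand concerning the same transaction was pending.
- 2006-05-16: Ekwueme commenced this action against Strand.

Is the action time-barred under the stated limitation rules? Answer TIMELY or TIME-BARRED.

The claim accrued on 2000-08-13, the date of the act.
5 years from 2000-08-13 is 2005-08-13.
The pending related arbitration from 2003-03-16 to 2004-03-11 tolled the period for 361 days, extending the deadline to 2006-08-09.
Ekwueme filed on 2006-05-16, before the 2006-08-09 deadline, so the action is timely.

TIMELY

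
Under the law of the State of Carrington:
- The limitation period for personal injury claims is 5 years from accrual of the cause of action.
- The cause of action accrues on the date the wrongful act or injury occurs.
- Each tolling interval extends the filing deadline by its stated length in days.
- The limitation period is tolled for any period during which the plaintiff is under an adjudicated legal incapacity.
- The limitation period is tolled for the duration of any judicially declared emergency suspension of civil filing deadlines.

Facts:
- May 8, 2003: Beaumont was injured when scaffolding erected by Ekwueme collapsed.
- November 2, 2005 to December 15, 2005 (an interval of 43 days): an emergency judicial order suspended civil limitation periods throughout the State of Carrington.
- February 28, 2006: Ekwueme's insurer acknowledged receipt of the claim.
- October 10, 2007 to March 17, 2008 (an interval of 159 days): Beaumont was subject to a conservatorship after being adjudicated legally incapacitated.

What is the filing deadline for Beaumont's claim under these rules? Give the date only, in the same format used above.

The cause of action accrued on May 8, 2003, the date of the act.
The untolled deadline — 5 years after May 8, 2003 — is May 8, 2008.
The emergency suspension of filing deadlines from November 2, 2005 to December 15, 2005 tolled the period for 43 days, extending the deadline to June 20, 2008.
The period was tolled for 159 days by the plaintiff's legal incapacity (October 10, 2007 to March 17, 2008), pushing the deadline to November 26, 2008.
Nothing else in the chronology tolls or restarts the period.

November 26, 2008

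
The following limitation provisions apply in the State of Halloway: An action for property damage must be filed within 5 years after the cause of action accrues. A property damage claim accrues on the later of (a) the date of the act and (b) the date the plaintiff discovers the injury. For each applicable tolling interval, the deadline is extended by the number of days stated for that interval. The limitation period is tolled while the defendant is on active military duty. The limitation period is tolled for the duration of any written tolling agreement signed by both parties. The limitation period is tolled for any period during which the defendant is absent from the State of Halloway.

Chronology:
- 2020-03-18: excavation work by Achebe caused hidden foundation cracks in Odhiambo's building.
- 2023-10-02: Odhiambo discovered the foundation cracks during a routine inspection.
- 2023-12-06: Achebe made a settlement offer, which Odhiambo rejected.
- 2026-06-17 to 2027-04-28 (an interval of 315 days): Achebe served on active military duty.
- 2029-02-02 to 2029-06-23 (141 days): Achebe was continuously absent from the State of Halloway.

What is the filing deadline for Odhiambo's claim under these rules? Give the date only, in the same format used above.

Taking the later of the act (2020-03-18) and discovery (2023-10-02), the claim accrued on 2023-10-02.
5 years from 2023-10-02 is 2028-10-02.
The defendant's active military service from 2026-06-17 to 2027-04-28 tolled the period for 315 days, extending the deadline to 2029-08-13.
The period was tolled for 141 days by the defendant's absence from the jurisdiction (2029-02-02 to 2029-06-23), pushing the deadline to 2030-01-01.
Nothing else in the chronology tolls or restarts the period.

2030-01-01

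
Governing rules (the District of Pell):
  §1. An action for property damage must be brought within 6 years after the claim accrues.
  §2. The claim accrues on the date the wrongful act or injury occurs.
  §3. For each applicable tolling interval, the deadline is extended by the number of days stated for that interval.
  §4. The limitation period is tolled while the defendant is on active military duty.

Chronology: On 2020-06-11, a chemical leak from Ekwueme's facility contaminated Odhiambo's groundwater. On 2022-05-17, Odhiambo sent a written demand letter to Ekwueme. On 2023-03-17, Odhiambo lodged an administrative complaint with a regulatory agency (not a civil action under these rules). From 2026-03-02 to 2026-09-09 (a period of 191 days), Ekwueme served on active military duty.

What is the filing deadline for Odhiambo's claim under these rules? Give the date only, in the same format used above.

2026-12-19

The claim accrued on 2020-06-11, the date of the act.
Adding the 6 years base period to 2020-06-11 gives a deadline of 2026-06-11, before any tolling.
Because the defendant's active military service ran from 2026-03-02 to 2026-09-09, the deadline is extended by 191 days to 2026-12-19.
Nothing else in the chronology tolls or restarts the period.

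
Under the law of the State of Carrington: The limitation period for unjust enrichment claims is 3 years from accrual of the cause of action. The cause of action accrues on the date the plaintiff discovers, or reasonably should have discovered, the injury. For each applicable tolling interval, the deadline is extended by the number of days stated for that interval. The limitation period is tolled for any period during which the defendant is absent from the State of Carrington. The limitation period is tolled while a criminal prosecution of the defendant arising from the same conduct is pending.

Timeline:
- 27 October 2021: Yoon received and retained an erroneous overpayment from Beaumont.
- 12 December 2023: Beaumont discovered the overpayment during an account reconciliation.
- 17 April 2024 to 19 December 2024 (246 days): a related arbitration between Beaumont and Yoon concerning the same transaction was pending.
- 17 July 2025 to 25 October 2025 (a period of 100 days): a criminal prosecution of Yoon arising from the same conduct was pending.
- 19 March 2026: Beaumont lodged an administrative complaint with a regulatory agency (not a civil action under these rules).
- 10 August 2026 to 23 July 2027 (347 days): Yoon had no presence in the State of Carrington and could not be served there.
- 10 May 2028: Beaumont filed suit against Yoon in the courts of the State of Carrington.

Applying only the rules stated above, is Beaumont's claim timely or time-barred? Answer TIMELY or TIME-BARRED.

TIME-BARRED

The claim did not accrue until Beaumont discovered the injury on 12 December 2023; the 27 October 2021 act date does not start the clock under the stated rule.
3 years from 12 December 2023 is 12 December 2026.
The period was tolled for 100 days by the pending criminal prosecution (17 July 2025 to 25 October 2025), pushing the deadline to 22 March 2027.
The period was tolled for 347 days by the defendant's absence from the jurisdiction (10 August 2026 to 23 July 2027), pushing the deadline to 3 March 2028.
The pending related arbitration from 17 April 2024 to 19 December 2024 does not toll the period, because no stated rule makes a pending arbitration a tolling event.
Nothing else in the chronology tolls or restarts the period.
The 10 May 2028 filing falls after the 3 March 2028 deadline; the claim is time-barred.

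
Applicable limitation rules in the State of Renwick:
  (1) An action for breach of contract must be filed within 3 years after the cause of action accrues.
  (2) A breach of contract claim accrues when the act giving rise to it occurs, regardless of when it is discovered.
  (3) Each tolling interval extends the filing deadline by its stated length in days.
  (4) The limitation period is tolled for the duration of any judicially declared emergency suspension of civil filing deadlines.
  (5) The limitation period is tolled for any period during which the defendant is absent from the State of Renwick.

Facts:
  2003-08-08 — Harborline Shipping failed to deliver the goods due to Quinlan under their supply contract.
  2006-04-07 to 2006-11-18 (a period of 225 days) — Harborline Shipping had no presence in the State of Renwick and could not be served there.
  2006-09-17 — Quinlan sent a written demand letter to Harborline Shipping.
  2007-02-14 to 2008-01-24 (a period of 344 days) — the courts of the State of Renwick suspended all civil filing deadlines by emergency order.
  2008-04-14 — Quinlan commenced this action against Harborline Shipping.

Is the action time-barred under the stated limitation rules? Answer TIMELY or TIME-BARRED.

The claim accrued on 2003-08-08, when the wrongful act occurred.
3 years from 2003-08-08 is 2006-08-08.
The defendant's absence from the jurisdiction from 2006-04-07 to 2006-11-18 tolled the period for 225 days, extending the deadline to 2007-03-21.
The emergency suspension of filing deadlines from 2007-02-14 to 2008-01-24 tolled the period for 344 days, extending the deadline to 2008-02-28.
Nothing else in the chronology tolls or restarts the period.
The 2008-04-14 filing falls after the 2008-02-28 deadline; the claim is time-barred.

TIME-BARRED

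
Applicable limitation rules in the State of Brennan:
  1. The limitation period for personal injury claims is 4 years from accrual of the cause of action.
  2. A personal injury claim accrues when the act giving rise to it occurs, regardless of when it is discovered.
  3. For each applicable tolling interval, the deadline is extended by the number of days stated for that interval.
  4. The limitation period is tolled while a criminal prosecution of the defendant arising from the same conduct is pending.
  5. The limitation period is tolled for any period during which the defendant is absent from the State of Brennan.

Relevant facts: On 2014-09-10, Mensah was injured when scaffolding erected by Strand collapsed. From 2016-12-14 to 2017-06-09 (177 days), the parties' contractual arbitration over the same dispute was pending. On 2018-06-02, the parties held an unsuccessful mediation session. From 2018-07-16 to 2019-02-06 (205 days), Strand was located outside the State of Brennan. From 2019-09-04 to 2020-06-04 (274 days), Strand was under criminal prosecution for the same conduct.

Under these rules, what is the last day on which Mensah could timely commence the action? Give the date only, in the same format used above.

2019-04-03

The claim accrued on 2014-09-10, when the wrongful act occurred.
Adding the 4 years base period to 2014-09-10 gives a deadline of 2018-09-10, before any tolling.
Because the defendant's absence from the jurisdiction ran from 2018-07-16 to 2019-02-06, the deadline is extended by 205 days to 2019-04-03.
The pending criminal prosecution from 2019-09-04 to 2020-06-04 began after the period had already run on 2019-04-03, so it has no tolling effect.
The pending related arbitration from 2016-12-14 to 2017-06-09 does not toll the period, because no stated rule makes a pending arbitration a tolling event.
Nothing else in the chronology tolls or restarts the period.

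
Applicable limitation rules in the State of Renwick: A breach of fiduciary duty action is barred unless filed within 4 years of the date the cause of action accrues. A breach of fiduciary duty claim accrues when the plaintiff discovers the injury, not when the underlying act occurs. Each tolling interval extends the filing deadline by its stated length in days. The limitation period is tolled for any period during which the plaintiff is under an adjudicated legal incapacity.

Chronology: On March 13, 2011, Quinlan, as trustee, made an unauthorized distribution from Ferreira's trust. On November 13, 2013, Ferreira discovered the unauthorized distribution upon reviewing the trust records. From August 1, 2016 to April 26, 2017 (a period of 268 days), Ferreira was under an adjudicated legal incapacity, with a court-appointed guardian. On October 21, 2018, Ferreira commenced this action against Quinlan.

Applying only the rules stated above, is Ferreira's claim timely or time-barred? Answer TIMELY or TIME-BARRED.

Accrual is tied to discovery, so the period began on November 13, 2013 rather than on March 13, 2011 when the act occurred.
4 years from November 13, 2013 is November 13, 2017.
The plaintiff's legal incapacity from August 1, 2016 to April 26, 2017 tolled the period for 268 days, extending the deadline to August 8, 2018.
The October 21, 2018 filing falls after the August 8, 2018 deadline; the claim is time-barred.

TIME-BARRED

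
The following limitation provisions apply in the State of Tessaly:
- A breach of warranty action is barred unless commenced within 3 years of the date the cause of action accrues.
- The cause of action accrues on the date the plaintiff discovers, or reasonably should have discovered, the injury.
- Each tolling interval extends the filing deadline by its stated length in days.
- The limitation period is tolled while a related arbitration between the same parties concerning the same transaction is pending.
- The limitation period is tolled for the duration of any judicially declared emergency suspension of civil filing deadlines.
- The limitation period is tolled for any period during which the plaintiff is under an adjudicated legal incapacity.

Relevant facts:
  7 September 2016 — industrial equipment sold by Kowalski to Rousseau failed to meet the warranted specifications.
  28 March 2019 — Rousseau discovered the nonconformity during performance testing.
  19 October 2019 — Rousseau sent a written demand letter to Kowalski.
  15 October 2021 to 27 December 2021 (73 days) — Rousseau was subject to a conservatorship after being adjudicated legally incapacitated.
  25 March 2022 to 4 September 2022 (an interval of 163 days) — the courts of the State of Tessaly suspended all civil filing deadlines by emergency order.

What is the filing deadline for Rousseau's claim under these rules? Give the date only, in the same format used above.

19 November 2022

Accrual is tied to discovery, so the period began on 28 March 2019 rather than on 7 September 2016 when the act occurred.
Adding the 3 years base period to 28 March 2019 gives a deadline of 28 March 2022, before any tolling.
The period was tolled for 73 days by the plaintiff's legal incapacity (15 October 2021 to 27 December 2021), pushing the deadline to 9 June 2022.
The period was tolled for 163 days by the emergency suspension of filing deadlines (25 March 2022 to 4 September 2022), pushing the deadline to 19 November 2022.
Nothing else in the chronology tolls or restarts the period.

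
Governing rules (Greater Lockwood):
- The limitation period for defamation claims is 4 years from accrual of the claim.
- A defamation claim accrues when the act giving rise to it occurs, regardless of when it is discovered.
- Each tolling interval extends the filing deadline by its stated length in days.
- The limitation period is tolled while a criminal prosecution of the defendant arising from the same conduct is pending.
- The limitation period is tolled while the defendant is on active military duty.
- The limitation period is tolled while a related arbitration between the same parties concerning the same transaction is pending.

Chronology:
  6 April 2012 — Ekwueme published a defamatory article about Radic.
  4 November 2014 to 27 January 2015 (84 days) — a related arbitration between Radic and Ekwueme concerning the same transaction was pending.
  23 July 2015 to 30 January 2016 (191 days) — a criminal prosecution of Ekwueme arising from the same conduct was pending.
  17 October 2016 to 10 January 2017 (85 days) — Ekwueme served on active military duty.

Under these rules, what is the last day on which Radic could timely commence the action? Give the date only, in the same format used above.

The claim accrued on 6 April 2012, when the wrongful act occurred.
4 years from 6 April 2012 is 6 April 2016.
The pending related arbitration from 4 November 2014 to 27 January 2015 tolled the period for 84 days, extending the deadline to 29 June 2016.
The period was tolled for 191 days by the pending criminal prosecution (23 July 2015 to 30 January 2016), pushing the deadline to 6 January 2017.
Because the defendant's active military service ran from 17 October 2016 to 10 January 2017, the deadline is extended by 85 days to 1 April 2017.

1 April 2017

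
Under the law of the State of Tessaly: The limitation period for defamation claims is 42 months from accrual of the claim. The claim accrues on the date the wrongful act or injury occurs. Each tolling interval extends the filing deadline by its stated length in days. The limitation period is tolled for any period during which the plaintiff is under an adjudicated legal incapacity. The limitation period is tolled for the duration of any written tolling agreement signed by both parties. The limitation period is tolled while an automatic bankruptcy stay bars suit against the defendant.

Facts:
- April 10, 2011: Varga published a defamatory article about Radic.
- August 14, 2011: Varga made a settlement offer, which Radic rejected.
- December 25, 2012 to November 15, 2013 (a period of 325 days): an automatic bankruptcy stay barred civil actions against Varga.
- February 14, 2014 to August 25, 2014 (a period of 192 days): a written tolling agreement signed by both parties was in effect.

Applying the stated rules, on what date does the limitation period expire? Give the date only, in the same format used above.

The claim accrued on April 10, 2011, the date of the act.
The untolled deadline — 42 months after April 10, 2011 — is October 10, 2014.
Because the automatic bankruptcy stay ran from December 25, 2012 to November 15, 2013, the deadline is extended by 325 days to August 31, 2015.
The period was tolled for 192 days by the written tolling agreement (February 14, 2014 to August 25, 2014), pushing the deadline to March 10, 2016.
Nothing else in the chronology tolls or restarts the period.

March 10, 2016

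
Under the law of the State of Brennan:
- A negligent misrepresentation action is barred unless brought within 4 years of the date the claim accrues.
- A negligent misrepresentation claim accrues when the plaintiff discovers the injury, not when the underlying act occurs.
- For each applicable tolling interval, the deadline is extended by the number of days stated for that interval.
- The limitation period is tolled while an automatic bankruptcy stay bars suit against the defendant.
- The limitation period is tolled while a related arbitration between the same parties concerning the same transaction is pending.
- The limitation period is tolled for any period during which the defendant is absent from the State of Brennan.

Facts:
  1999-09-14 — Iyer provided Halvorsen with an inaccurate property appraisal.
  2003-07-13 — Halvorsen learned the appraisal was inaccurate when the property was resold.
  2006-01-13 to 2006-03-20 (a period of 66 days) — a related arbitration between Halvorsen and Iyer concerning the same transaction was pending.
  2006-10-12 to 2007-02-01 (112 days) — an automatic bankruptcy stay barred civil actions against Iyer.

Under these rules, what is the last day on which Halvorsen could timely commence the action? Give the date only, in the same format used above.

Under the discovery rule, the claim accrued on 2003-07-13, when Halvorsen discovered the injury — not on the 1999-09-14 date of the underlying act.
4 years from 2003-07-13 is 2007-07-13.
Because the pending related arbitration ran from 2006-01-13 to 2006-03-20, the deadline is extended by 66 days to 2007-09-17.
Because the automatic bankruptcy stay ran from 2006-10-12 to 2007-02-01, the deadline is extended by 112 days to 2008-01-07.

2008-01-07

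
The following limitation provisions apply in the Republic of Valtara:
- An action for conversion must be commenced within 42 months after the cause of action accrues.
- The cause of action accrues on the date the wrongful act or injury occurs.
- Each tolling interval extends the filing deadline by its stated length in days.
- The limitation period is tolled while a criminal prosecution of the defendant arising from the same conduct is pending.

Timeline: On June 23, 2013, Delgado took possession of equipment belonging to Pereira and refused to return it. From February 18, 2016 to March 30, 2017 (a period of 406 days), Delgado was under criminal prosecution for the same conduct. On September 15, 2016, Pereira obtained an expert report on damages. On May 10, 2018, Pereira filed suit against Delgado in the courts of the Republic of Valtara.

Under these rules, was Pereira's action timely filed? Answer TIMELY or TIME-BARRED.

TIME-BARRED

The cause of action accrued on June 23, 2013, the date of the act.
The untolled deadline — 42 months after June 23, 2013 — is December 23, 2016.
Because the pending criminal prosecution ran from February 18, 2016 to March 30, 2017, the deadline is extended by 406 days to February 2, 2018.
None of the other events listed affects the running of the period under the stated rules.
Pereira filed on May 10, 2018, after the February 2, 2018 deadline, so the action is time-barred.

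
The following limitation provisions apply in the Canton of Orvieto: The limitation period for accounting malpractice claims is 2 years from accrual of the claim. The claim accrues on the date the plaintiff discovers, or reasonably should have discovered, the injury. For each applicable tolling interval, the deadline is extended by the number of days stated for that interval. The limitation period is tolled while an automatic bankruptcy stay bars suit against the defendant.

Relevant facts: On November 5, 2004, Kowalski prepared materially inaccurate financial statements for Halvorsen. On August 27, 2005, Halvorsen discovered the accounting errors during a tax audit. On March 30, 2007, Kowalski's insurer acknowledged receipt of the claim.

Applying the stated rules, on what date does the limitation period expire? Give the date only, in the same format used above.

August 27, 2007

Accrual is tied to discovery, so the period began on August 27, 2005 rather than on November 5, 2004 when the act occurred.
The untolled deadline — 2 years after August 27, 2005 — is August 27, 2007.
None of the other events listed affects the running of the period under the stated rules.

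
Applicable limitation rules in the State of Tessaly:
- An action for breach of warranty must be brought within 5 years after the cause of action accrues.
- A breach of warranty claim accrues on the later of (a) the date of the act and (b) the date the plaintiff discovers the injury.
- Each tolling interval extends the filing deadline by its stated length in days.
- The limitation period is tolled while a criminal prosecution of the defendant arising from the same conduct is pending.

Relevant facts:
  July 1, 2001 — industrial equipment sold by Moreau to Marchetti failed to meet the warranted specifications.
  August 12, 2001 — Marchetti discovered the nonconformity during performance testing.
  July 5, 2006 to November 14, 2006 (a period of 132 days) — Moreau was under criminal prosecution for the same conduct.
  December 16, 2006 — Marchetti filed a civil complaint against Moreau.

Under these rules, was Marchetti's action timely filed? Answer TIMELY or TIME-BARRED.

TIMELY

Taking the later of the act (July 1, 2001) and discovery (August 12, 2001), the claim accrued on August 12, 2001.
Adding the 5 years base period to August 12, 2001 gives a deadline of August 12, 2006, before any tolling.
The pending criminal prosecution from July 5, 2006 to November 14, 2006 tolled the period for 132 days, extending the deadline to December 22, 2006.
Marchetti filed on December 16, 2006, before the December 22, 2006 deadline, so the action is timely.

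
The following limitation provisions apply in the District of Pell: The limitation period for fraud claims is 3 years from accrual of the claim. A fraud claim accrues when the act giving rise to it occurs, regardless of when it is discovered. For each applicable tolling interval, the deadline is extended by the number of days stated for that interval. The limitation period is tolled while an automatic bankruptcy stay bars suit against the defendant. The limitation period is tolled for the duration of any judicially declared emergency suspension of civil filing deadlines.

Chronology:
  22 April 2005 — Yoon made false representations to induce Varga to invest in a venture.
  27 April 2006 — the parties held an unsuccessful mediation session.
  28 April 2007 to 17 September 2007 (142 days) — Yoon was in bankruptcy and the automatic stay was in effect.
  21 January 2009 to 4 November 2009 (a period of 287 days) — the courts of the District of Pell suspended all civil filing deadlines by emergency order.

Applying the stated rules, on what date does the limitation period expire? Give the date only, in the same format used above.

11 September 2008

The limitation period began to run on 22 April 2005.
Adding the 3 years base period to 22 April 2005 gives a deadline of 22 April 2008, before any tolling.
Because the automatic bankruptcy stay ran from 28 April 2007 to 17 September 2007, the deadline is extended by 142 days to 11 September 2008.
The emergency suspension of filing deadlines from 21 January 2009 to 4 November 2009 began after the period had already run on 11 September 2008, so it has no tolling effect.
The other events in the timeline have no effect on the limitation period under the stated rules.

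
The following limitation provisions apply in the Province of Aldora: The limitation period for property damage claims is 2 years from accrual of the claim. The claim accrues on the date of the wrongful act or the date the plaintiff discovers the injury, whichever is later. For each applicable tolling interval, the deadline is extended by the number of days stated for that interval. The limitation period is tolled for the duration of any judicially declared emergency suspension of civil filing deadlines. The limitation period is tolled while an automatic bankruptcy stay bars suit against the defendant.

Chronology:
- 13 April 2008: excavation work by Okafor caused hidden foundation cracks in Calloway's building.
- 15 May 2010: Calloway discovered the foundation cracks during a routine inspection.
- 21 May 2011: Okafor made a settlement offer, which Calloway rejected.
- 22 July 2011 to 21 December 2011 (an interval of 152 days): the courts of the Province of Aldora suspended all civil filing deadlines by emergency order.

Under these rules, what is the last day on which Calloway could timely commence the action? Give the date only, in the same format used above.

14 October 2012

Taking the later of the act (13 April 2008) and discovery (15 May 2010), the claim accrued on 15 May 2010.
2 years from 15 May 2010 is 15 May 2012.
Because the emergency suspension of filing deadlines ran from 22 July 2011 to 21 December 2011, the deadline is extended by 152 days to 14 October 2012.
The other events in the timeline have no effect on the limitation period under the stated rules.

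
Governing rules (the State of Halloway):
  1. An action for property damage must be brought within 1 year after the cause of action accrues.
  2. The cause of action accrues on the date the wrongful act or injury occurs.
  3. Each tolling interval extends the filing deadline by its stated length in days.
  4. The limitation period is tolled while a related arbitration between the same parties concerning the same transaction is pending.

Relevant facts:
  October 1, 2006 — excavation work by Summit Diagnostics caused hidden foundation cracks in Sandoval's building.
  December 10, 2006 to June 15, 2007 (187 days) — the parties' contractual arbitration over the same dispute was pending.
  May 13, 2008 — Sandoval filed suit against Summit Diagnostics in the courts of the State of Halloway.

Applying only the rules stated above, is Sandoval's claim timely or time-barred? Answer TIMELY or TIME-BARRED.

TIME-BARRED

The claim accrued on October 1, 2006, when the wrongful act occurred.
1 year from October 1, 2006 is October 1, 2007.
The period was tolled for 187 days by the pending related arbitration (December 10, 2006 to June 15, 2007), pushing the deadline to April 5, 2008.
Filing on May 13, 2008 missed the April 5, 2008 deadline — the action is time-barred.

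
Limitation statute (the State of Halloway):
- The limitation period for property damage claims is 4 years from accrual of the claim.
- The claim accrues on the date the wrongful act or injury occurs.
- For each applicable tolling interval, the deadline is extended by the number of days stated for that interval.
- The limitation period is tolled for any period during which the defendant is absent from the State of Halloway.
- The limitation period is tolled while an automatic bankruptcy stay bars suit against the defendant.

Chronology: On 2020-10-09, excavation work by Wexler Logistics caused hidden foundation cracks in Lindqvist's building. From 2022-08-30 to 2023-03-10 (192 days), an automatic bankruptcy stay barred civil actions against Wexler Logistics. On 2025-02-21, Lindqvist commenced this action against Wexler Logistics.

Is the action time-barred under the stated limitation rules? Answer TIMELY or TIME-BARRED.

The claim accrued on 2020-10-09, when the wrongful act occurred.
4 years from 2020-10-09 is 2024-10-09.
The automatic bankruptcy stay from 2022-08-30 to 2023-03-10 tolled the period for 192 days, extending the deadline to 2025-04-19.
Filing on 2025-02-21 beat the 2025-04-19 deadline — the action is timely.

TIMELY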